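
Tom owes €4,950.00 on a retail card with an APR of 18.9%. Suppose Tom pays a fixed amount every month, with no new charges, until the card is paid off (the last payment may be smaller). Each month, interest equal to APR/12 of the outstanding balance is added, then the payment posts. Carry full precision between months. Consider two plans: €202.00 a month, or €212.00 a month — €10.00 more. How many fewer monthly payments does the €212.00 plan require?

2 fewer payments

Monthly rate r = 18.9%/12 = 1.575% = 0.01575.
At €202.00/mo: n = ⌈−ln(1 − rB₀/P)/ln(1+r)⌉ = 32 payments (last €42.13); total interest = total paid − €4,950.00 = €1,354.13.
At €212.00/mo: 30 payments (last €71.95); total interest €1,269.95.
Payments saved = 32 − 30 = 2.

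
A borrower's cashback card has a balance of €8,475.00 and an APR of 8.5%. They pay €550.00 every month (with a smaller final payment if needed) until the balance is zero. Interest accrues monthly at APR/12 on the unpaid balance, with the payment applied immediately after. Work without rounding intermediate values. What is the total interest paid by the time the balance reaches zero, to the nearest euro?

Monthly rate r = 8.5%/12 = 0.708333% = 0.00708333.
Payoff takes n = ⌈−ln(1 − rB₀/P)/ln(1+r)⌉ = ⌈16.374⌉ = 17 payments; the last is €206.39.
Total paid = 16·€550.00 + €206.39 = €9,006.39.
Total interest = total paid − principal = €9,006.39 − €8,475.00 = €531.39.

€531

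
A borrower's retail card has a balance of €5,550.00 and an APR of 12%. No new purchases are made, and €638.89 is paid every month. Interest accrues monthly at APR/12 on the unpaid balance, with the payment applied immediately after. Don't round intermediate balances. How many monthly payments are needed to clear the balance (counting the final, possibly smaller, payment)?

Monthly rate r = 12%/12 = 1% = 0.01.
Recurrence: B ← B·(1+r) − €638.89.
Month 1: interest €55.50; balance after payment €4,966.61.
Month 2: interest €49.67; balance after payment €4,377.39.
Closed form: n = −ln(1 − rB₀/P)/ln(1+r) = −ln(0.91313)/ln(1.01) ≈ 9.133, so the balance reaches zero during payment 10.

10 payments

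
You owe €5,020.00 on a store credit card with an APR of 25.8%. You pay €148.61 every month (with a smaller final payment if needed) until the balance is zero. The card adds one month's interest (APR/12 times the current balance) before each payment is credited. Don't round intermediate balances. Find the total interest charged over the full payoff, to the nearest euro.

€4,031

Monthly rate r = 25.8%/12 = 2.15% = 0.0215.
Payoff takes n = ⌈−ln(1 − rB₀/P)/ln(1+r)⌉ = ⌈60.905⌉ = 61 payments; the last is €134.69.
Total paid = 60·€148.61 + €134.69 = €9,051.29.
Total interest = total paid − principal = €9,051.29 − €5,020.00 = €4,031.29.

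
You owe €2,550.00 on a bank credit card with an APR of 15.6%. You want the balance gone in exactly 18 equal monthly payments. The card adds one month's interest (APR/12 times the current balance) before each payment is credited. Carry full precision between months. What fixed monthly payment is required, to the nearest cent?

Monthly rate r = 15.6%/12 = 1.3% = 0.013.
Level-payment amortization: P = B₀·r / (1 − (1+r)^(−n)) = 2550.00·0.013 / (1 − 1.013^(−18)).
Denominator 1 − (1+r)^(−18) = 0.207443954.
P = 33.15 / 0.207443954 ≈ 159.80.

€159.80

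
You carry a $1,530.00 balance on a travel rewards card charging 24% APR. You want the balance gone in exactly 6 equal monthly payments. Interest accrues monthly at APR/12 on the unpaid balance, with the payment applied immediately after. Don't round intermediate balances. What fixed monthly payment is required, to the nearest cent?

$273.14

Monthly rate r = 24%/12 = 2% = 0.02.
Level-payment amortization: P = B₀·r / (1 − (1+r)^(−n)) = 1530.00·0.02 / (1 − 1.02^(−6)).
Denominator 1 − (1+r)^(−6) = 0.112028618.
P = 30.6 / 0.112028618 ≈ 273.14.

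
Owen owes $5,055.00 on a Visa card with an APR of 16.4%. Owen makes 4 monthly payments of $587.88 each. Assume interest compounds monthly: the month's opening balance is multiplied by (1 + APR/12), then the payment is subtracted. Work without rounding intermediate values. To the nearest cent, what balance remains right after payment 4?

$2,936.89

Monthly rate r = 16.4%/12 = 1.36667% = 0.0136667.
Each month: B ← B·(1+r) − $587.88.
Month 1: interest $69.08; balance after payment $4,536.20.
Month 2: interest $61.99; balance after payment $4,010.32.
Month 3: interest $54.81; balance after payment $3,477.25.
Month 4: interest $47.52; balance after payment $2,936.89.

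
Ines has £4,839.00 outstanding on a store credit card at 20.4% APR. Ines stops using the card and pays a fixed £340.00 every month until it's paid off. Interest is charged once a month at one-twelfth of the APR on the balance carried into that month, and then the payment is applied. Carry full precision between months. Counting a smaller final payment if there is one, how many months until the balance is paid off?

17 payments

Monthly rate r = 20.4%/12 = 1.7% = 0.017.
Recurrence: B ← B·(1+r) − £340.00.
Month 1: interest £82.26; balance after payment £4,581.26.
Month 2: interest £77.88; balance after payment £4,319.14.
Closed form: n = −ln(1 − rB₀/P)/ln(1+r) = −ln(0.75805)/ln(1.017) ≈ 16.433, so the balance reaches zero during payment 17.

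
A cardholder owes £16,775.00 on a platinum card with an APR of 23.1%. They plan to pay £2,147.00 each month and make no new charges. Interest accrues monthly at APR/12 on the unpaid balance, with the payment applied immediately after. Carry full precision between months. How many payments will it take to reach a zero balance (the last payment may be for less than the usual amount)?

9 months

Monthly rate r = 23.1%/12 = 1.925% = 0.01925.
Recurrence: B ← B·(1+r) − £2,147.00.
Month 1: interest £322.92; balance after payment £14,950.92.
Month 2: interest £287.81; balance after payment £13,091.72.
Closed form: n = −ln(1 − rB₀/P)/ln(1+r) = −ln(0.8496)/ln(1.01925) ≈ 8.549, so the balance reaches zero during payment 9.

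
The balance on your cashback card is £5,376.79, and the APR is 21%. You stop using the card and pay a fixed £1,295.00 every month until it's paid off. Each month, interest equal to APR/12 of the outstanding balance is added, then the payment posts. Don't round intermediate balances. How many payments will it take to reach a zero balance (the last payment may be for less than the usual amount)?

5 payments

Monthly rate r = 21%/12 = 1.75% = 0.0175.
Recurrence: B ← B·(1+r) − £1,295.00.
Month 1: interest £94.09; balance after payment £4,175.88.
Month 2: interest £73.08; balance after payment £2,953.96.
Month 3: interest £51.69; balance after payment £1,710.66.
Month 4: interest £29.94; balance after payment £445.59.
Month 5: interest £7.80; balance after payment £0.00.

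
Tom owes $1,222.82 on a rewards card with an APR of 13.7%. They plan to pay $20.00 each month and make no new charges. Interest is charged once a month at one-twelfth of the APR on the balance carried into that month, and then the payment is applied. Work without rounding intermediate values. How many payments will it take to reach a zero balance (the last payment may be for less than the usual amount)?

106 months

Monthly rate r = 13.7%/12 = 1.14167% = 0.0114167.
Recurrence: B ← B·(1+r) − $20.00.
Month 1: interest $13.96; balance after payment $1,216.78.
Month 2: interest $13.89; balance after payment $1,210.67.
Closed form: n = −ln(1 − rB₀/P)/ln(1+r) = −ln(0.30197)/ln(1.01142) ≈ 105.481, so the balance reaches zero during payment 106.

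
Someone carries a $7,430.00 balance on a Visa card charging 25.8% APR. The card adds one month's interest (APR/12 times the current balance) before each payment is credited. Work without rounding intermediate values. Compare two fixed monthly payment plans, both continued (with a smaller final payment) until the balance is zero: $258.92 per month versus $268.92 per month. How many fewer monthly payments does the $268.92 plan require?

3 fewer payments

Monthly rate r = 25.8%/12 = 2.15% = 0.0215.
At $258.92/mo: n = ⌈−ln(1 − rB₀/P)/ln(1+r)⌉ = 46 payments (last $29.33); total interest = total paid − $7,430.00 = $4,250.73.
At $268.92/mo: 43 payments (last $102.21); total interest $3,966.85.
Payments saved = 46 − 43 = 3.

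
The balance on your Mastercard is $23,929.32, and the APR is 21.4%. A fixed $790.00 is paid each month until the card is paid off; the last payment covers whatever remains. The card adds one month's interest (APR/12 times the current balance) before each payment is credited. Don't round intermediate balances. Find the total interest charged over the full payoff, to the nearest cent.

Monthly rate r = 21.4%/12 = 1.78333% = 0.0178333.
Payoff takes n = ⌈−ln(1 − rB₀/P)/ln(1+r)⌉ = ⌈43.953⌉ = 44 payments; the last is $752.80.
Total paid = 43·$790.00 + $752.80 = $34,722.80.
Total interest = total paid − principal = $34,722.80 − $23,929.32 = $10,793.48.

$10,793.48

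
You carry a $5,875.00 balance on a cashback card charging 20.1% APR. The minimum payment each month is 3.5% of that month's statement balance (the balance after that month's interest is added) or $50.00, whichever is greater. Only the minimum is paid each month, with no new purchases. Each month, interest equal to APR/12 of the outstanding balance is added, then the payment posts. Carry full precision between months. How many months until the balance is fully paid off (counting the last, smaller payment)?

114 months

Monthly rate r = 20.1%/12 = 1.675% = 0.01675.
While 3.5% of the post-interest balance exceeds $50.00, each month B ← (B·(1+r))·(1 − 0.035), i.e. B shrinks by the factor (1+r)·0.965 = 0.98116.
This holds for months 1–76. Entering month 77 the balance is $1,384.72; 3.5% of the post-interest balance is now below $50.00, so the flat $50.00 minimum applies from here.
From month 77 a fixed $50.00 at rate r clears $1,384.72 in 38 more payments. Total: 76 + 38 = 114 months.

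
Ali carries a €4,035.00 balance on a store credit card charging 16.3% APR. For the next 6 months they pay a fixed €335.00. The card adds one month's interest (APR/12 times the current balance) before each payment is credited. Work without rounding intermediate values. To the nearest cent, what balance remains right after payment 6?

Monthly rate r = 16.3%/12 = 1.35833% = 0.0135833.
Each month: B ← B·(1+r) − €335.00.
Month 1: interest €54.81; balance after payment €3,754.81.
Month 2: interest €51.00; balance after payment €3,470.81.
Month 3: interest €47.15; balance after payment €3,182.96.
Month 4: interest €43.24; balance after payment €2,891.19.
Month 5: interest €39.27; balance after payment €2,595.46.
Month 6: interest €35.26; balance after payment €2,295.72.

€2,295.72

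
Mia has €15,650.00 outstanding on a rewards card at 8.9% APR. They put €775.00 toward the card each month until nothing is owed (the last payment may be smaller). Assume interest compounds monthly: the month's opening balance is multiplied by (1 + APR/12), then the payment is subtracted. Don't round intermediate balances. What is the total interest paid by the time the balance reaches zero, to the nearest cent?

€1,366.81

Monthly rate r = 8.9%/12 = 0.741667% = 0.00741667.
Payoff takes n = ⌈−ln(1 − rB₀/P)/ln(1+r)⌉ = ⌈21.957⌉ = 22 payments; the last is €741.81.
Total paid = 21·€775.00 + €741.81 = €17,016.81.
Total interest = total paid − principal = €17,016.81 − €15,650.00 = €1,366.81.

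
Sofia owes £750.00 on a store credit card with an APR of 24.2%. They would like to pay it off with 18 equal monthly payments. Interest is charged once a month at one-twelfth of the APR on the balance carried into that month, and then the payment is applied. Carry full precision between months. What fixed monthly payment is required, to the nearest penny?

Monthly rate r = 24.2%/12 = 2.01667% = 0.0201667.
Level-payment amortization: P = B₀·r / (1 − (1+r)^(−n)) = 750.00·0.0201667 / (1 − 1.02017^(−18)).
Denominator 1 − (1+r)^(−18) = 0.301896724.
P = 15.125 / 0.301896724 ≈ 50.10.

£50.10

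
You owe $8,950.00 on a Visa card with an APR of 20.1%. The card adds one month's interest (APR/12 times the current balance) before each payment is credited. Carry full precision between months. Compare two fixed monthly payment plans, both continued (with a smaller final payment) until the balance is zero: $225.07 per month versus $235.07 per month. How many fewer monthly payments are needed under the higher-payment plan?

Monthly rate r = 20.1%/12 = 1.675% = 0.01675.
At $225.07/mo: n = ⌈−ln(1 − rB₀/P)/ln(1+r)⌉ = 67 payments (last $6.58); total interest = total paid − $8,950.00 = $5,911.20.
At $235.07/mo: 62 payments (last $29.84); total interest $5,419.11.
Payments saved = 67 − 62 = 5.

5 fewer payments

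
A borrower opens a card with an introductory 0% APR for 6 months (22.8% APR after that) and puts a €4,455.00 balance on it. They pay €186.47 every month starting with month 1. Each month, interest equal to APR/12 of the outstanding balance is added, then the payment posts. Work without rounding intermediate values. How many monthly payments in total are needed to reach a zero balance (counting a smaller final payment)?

Promo months 1–6 at r₀ = 0%/12 = 0; months 7+ at r₁ = 22.8%/12 = 0.019.
After month 6 (no interest yet): B = €4,455.00 − 6·€186.47 = €3,336.18.
Then at r₁ with €186.47/mo: n₂ = −ln(1 − r₁·B/P)/ln(1+r₁) ≈ 22.07 → 23 more payments.

29 months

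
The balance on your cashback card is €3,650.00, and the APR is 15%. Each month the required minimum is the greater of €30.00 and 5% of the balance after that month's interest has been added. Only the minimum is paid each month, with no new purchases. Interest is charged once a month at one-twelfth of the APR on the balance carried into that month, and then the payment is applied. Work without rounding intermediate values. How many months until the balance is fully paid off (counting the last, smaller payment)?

70 months

Monthly rate r = 15%/12 = 1.25% = 0.0125.
While 5% of the post-interest balance exceeds €30.00, each month B ← (B·(1+r))·(1 − 0.05), i.e. B shrinks by the factor (1+r)·0.95 = 0.96187.
This holds for months 1–47. Entering month 48 the balance is €587.31; 5% of the post-interest balance is now below €30.00, so the flat €30.00 minimum applies from here.
From month 48 a fixed €30.00 at rate r clears €587.31 in 23 more payments. Total: 47 + 23 = 70 months.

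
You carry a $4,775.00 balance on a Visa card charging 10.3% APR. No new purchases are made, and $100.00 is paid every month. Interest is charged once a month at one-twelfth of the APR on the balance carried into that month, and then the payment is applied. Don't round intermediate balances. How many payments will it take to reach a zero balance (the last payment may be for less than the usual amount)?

Monthly rate r = 10.3%/12 = 0.858333% = 0.00858333.
Recurrence: B ← B·(1+r) − $100.00.
Month 1: interest $40.99; balance after payment $4,715.99.
Month 2: interest $40.48; balance after payment $4,656.46.
Closed form: n = −ln(1 − rB₀/P)/ln(1+r) = −ln(0.59015)/ln(1.00858) ≈ 61.706, so the balance reaches zero during payment 62.

62 months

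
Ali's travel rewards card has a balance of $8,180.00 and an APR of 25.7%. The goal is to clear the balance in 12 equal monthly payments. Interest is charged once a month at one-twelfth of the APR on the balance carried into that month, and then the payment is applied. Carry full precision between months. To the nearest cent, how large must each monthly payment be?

$780.24

Monthly rate r = 25.7%/12 = 2.14167% = 0.0214167.
Level-payment amortization: P = B₀·r / (1 − (1+r)^(−n)) = 8180.00·0.0214167 / (1 − 1.02142^(−12)).
Denominator 1 − (1+r)^(−12) = 0.224530503.
P = 175.188 / 0.224530503 ≈ 780.24.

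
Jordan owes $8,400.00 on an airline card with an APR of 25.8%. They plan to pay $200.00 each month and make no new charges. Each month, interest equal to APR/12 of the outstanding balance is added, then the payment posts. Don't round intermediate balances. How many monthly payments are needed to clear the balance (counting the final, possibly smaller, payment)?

110 payments

Monthly rate r = 25.8%/12 = 2.15% = 0.0215.
Recurrence: B ← B·(1+r) − $200.00.
Month 1: interest $180.60; balance after payment $8,380.60.
Month 2: interest $180.18; balance after payment $8,360.78.
Closed form: n = −ln(1 − rB₀/P)/ln(1+r) = −ln(0.097)/ln(1.0215) ≈ 109.676, so the balance reaches zero during payment 110.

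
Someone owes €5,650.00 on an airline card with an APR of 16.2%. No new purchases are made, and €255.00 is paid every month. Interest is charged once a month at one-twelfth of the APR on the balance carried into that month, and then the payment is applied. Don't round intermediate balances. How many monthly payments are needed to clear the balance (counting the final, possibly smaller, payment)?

27 payments

Monthly rate r = 16.2%/12 = 1.35% = 0.0135.
Recurrence: B ← B·(1+r) − €255.00.
Month 1: interest €76.28; balance after payment €5,471.27.
Month 2: interest €73.86; balance after payment €5,290.14.
Closed form: n = −ln(1 − rB₀/P)/ln(1+r) = −ln(0.70088)/ln(1.0135) ≈ 26.504, so the balance reaches zero during payment 27.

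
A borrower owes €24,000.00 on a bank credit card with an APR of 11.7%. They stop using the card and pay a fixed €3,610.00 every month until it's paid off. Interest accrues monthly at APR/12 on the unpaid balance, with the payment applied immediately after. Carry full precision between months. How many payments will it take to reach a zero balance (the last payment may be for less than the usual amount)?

Monthly rate r = 11.7%/12 = 0.975% = 0.00975.
Recurrence: B ← B·(1+r) − €3,610.00.
Month 1: interest €234.00; balance after payment €20,624.00.
Month 2: interest €201.08; balance after payment €17,215.08.
Closed form: n = −ln(1 − rB₀/P)/ln(1+r) = −ln(0.93518)/ln(1.00975) ≈ 6.907, so the balance reaches zero during payment 7.

7 months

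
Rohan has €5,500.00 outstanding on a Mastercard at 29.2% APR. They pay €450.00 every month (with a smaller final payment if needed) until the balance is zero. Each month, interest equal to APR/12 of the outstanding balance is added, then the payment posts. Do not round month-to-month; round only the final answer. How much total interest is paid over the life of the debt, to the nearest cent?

€1,107.95

Monthly rate r = 29.2%/12 = 2.43333% = 0.0243333.
Payoff takes n = ⌈−ln(1 − rB₀/P)/ln(1+r)⌉ = ⌈14.682⌉ = 15 payments; the last is €307.95.
Total paid = 14·€450.00 + €307.95 = €6,607.95.
Total interest = total paid − principal = €6,607.95 − €5,500.00 = €1,107.95.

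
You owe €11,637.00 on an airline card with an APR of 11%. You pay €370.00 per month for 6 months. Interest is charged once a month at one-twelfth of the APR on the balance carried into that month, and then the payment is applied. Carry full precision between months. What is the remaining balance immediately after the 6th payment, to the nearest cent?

€10,020.38

Monthly rate r = 11%/12 = 0.916667% = 0.00916667.
Each month: B ← B·(1+r) − €370.00.
Month 1: interest €106.67; balance after payment €11,373.67.
Month 2: interest €104.26; balance after payment €11,107.93.
Month 3: interest €101.82; balance after payment €10,839.75.
Month 4: interest €99.36; balance after payment €10,569.12.
Month 5: interest €96.88; balance after payment €10,296.00.
Month 6: interest €94.38; balance after payment €10,020.38.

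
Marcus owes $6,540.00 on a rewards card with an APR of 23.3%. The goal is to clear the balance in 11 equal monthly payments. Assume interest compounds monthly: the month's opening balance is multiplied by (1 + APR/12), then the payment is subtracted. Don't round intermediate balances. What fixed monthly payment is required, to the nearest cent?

Monthly rate r = 23.3%/12 = 1.94167% = 0.0194167.
Level-payment amortization: P = B₀·r / (1 − (1+r)^(−n)) = 6540.00·0.0194167 / (1 − 1.01942^(−11)).
Denominator 1 − (1+r)^(−11) = 0.190660059.
P = 126.985 / 0.190660059 ≈ 666.03.

$666.03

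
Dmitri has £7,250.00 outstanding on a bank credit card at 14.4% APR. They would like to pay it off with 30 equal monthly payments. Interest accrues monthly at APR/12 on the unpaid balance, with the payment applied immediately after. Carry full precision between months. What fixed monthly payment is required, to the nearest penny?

£289.20

Monthly rate r = 14.4%/12 = 1.2% = 0.012.
Level-payment amortization: P = B₀·r / (1 − (1+r)^(−n)) = 7250.00·0.012 / (1 − 1.012^(−30)).
Denominator 1 − (1+r)^(−30) = 0.300827038.
P = 87 / 0.300827038 ≈ 289.20.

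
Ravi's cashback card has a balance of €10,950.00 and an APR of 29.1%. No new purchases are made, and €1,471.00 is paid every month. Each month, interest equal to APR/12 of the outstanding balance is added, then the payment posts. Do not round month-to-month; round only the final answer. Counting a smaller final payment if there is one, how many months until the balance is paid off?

9 payments

Monthly rate r = 29.1%/12 = 2.425% = 0.02425.
Recurrence: B ← B·(1+r) − €1,471.00.
Month 1: interest €265.54; balance after payment €9,744.54.
Month 2: interest €236.31; balance after payment €8,509.84.
Closed form: n = −ln(1 − rB₀/P)/ln(1+r) = −ln(0.81949)/ln(1.02425) ≈ 8.309, so the balance reaches zero during payment 9.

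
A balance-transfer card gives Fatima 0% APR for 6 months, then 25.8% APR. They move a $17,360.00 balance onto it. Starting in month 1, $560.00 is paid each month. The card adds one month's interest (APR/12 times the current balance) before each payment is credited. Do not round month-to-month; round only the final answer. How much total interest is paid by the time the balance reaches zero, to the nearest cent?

Promo months 1–6 at r₀ = 0%/12 = 0; months 7+ at r₁ = 25.8%/12 = 0.0215.
After month 6 (no interest yet): B = $17,360.00 − 6·$560.00 = $14,000.00.
Then at r₁ with $560.00/mo: n₂ = −ln(1 − r₁·B/P)/ln(1+r₁) ≈ 36.25 → 37 more payments.
Total paid = 42·$560.00 + $140.96 = $23,660.96; interest = $23,660.96 − $17,360.00 = $6,300.96.

$6,300.96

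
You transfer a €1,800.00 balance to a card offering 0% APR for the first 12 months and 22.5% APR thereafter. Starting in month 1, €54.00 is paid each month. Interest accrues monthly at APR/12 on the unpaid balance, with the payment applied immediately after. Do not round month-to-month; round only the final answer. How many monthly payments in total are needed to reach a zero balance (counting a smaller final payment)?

Promo months 1–12 at r₀ = 0%/12 = 0; months 13+ at r₁ = 22.5%/12 = 0.01875.
After month 12 (no interest yet): B = €1,800.00 − 12·€54.00 = €1,152.00.
Then at r₁ with €54.00/mo: n₂ = −ln(1 − r₁·B/P)/ln(1+r₁) ≈ 27.50 → 28 more payments.

40 payments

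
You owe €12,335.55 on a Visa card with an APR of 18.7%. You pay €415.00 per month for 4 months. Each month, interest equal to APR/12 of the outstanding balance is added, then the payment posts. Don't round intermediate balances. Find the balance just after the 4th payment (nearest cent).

Monthly rate r = 18.7%/12 = 1.55833% = 0.0155833.
Each month: B ← B·(1+r) − €415.00.
Month 1: interest €192.23; balance after payment €12,112.78.
Month 2: interest €188.76; balance after payment €11,886.54.
Month 3: interest €185.23; balance after payment €11,656.77.
Month 4: interest €181.65; balance after payment €11,423.42.

€11,423.42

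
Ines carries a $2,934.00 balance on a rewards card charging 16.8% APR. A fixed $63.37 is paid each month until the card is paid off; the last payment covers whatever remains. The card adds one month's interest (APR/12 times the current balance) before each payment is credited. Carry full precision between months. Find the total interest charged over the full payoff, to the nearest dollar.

Monthly rate r = 16.8%/12 = 1.4% = 0.014.
Payoff takes n = ⌈−ln(1 − rB₀/P)/ln(1+r)⌉ = ⌈75.141⌉ = 76 payments; the last is $8.96.
Total paid = 75·$63.37 + $8.96 = $4,761.71.
Total interest = total paid − principal = $4,761.71 − $2,934.00 = $1,827.71.

$1,828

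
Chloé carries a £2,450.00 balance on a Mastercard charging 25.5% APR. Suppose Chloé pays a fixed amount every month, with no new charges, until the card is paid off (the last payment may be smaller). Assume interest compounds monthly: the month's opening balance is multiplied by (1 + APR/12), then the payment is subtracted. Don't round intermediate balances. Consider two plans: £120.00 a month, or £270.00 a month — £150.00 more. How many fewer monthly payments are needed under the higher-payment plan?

Monthly rate r = 25.5%/12 = 2.125% = 0.02125.
At £120.00/mo: n = ⌈−ln(1 − rB₀/P)/ln(1+r)⌉ = 28 payments (last £6.71); total interest = total paid − £2,450.00 = £796.71.
At £270.00/mo: 11 payments (last £51.02); total interest £301.02.
Payments saved = 28 − 11 = 17.

17 fewer payments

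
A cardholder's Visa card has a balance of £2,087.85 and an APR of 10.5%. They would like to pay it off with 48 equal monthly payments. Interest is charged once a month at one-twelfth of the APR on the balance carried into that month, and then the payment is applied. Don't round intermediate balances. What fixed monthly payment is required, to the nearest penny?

Monthly rate r = 10.5%/12 = 0.875% = 0.00875.
Level-payment amortization: P = B₀·r / (1 − (1+r)^(−n)) = 2087.85·0.00875 / (1 − 1.00875^(−48)).
Denominator 1 − (1+r)^(−48) = 0.341751756.
P = 18.2687 / 0.341751756 ≈ 53.46.

£53.46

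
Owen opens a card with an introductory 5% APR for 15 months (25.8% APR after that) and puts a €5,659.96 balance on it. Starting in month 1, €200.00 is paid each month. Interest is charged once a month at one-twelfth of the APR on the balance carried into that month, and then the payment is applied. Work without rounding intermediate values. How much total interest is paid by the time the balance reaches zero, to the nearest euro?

Promo months 1–15 at r₀ = 5%/12 = 0.00416667; months 16+ at r₁ = 25.8%/12 = 0.0215.
After month 15: iterate B ← B·(1+r₀) − €200.00 for 15 months → €2,935.11.
Then at r₁ with €200.00/mo: n₂ = −ln(1 − r₁·B/P)/ln(1+r₁) ≈ 17.82 → 18 more payments.
Total paid = 32·€200.00 + €164.62 = €6,564.62; interest = €6,564.62 − €5,659.96 = €904.66.

€905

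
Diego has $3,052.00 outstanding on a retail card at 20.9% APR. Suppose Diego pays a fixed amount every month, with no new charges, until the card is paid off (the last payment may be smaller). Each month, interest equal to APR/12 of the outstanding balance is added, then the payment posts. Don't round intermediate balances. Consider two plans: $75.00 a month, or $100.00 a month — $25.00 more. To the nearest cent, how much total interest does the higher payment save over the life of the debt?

Monthly rate r = 20.9%/12 = 1.74167% = 0.0174167.
At $75.00/mo: n = ⌈−ln(1 − rB₀/P)/ln(1+r)⌉ = 72 payments (last $33.21); total interest = total paid − $3,052.00 = $2,306.21.
At $100.00/mo: 44 payments (last $91.98); total interest $1,339.98.
Interest saved = $2,306.21 − $1,339.98 = $966.23.

$966.23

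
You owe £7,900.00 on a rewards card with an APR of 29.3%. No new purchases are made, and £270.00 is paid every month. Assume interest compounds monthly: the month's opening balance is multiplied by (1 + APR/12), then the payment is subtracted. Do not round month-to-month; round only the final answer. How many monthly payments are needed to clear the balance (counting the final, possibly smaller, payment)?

Monthly rate r = 29.3%/12 = 2.44167% = 0.0244167.
Recurrence: B ← B·(1+r) − £270.00.
Month 1: interest £192.89; balance after payment £7,822.89.
Month 2: interest £191.01; balance after payment £7,743.90.
Closed form: n = −ln(1 − rB₀/P)/ln(1+r) = −ln(0.28559)/ln(1.02442) ≈ 51.950, so the balance reaches zero during payment 52.

52 months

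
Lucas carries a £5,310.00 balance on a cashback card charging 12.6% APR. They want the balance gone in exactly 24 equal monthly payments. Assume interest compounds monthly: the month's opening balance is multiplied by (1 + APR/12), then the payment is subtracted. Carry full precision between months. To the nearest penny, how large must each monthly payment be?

Monthly rate r = 12.6%/12 = 1.05% = 0.0105.
Level-payment amortization: P = B₀·r / (1 − (1+r)^(−n)) = 5310.00·0.0105 / (1 − 1.0105^(−24)).
Denominator 1 − (1+r)^(−24) = 0.221733438.
P = 55.755 / 0.221733438 ≈ 251.45.

£251.45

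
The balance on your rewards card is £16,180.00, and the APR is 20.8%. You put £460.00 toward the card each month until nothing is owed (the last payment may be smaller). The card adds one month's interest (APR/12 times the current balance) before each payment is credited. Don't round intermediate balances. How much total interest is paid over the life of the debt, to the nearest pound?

Monthly rate r = 20.8%/12 = 1.73333% = 0.0173333.
Payoff takes n = ⌈−ln(1 − rB₀/P)/ln(1+r)⌉ = ⌈54.745⌉ = 55 payments; the last is £343.67.
Total paid = 54·£460.00 + £343.67 = £25,183.67.
Total interest = total paid − principal = £25,183.67 − £16,180.00 = £9,003.67.

£9,004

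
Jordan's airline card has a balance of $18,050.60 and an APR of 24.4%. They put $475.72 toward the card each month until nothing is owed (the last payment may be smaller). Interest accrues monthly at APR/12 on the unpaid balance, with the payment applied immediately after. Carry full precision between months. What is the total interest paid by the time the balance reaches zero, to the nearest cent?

$16,840.52

Monthly rate r = 24.4%/12 = 2.03333% = 0.0203333.
Payoff takes n = ⌈−ln(1 − rB₀/P)/ln(1+r)⌉ = ⌈73.342⌉ = 74 payments; the last is $163.56.
Total paid = 73·$475.72 + $163.56 = $34,891.12.
Total interest = total paid − principal = $34,891.12 − $18,050.60 = $16,840.52.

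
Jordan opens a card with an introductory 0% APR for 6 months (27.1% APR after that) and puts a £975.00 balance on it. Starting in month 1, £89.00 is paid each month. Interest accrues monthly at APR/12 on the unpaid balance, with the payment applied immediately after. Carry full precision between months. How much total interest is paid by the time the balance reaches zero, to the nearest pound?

Promo months 1–6 at r₀ = 0%/12 = 0; months 7+ at r₁ = 27.1%/12 = 0.0225833.
After month 6 (no interest yet): B = £975.00 − 6·£89.00 = £441.00.
Then at r₁ with £89.00/mo: n₂ = −ln(1 − r₁·B/P)/ln(1+r₁) ≈ 5.31 → 6 more payments.
Total paid = 11·£89.00 + £28.16 = £1,007.16; interest = £1,007.16 − £975.00 = £32.16.

£32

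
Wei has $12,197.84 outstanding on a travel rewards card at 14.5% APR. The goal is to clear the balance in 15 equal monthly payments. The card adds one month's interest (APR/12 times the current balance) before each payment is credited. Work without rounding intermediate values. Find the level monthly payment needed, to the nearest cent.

Monthly rate r = 14.5%/12 = 1.20833% = 0.0120833.
Level-payment amortization: P = B₀·r / (1 − (1+r)^(−n)) = 12197.84·0.0120833 / (1 − 1.01208^(−15)).
Denominator 1 − (1+r)^(−15) = 0.164866503.
P = 147.391 / 0.164866503 ≈ 894.00.

$894.00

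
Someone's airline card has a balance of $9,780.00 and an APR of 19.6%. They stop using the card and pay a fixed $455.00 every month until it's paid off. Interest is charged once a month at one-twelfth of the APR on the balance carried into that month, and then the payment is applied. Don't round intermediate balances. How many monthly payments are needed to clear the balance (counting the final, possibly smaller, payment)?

27 payments

Monthly rate r = 19.6%/12 = 1.63333% = 0.0163333.
Recurrence: B ← B·(1+r) − $455.00.
Month 1: interest $159.74; balance after payment $9,484.74.
Month 2: interest $154.92; balance after payment $9,184.66.
Closed form: n = −ln(1 − rB₀/P)/ln(1+r) = −ln(0.64892)/ln(1.01633) ≈ 26.692, so the balance reaches zero during payment 27.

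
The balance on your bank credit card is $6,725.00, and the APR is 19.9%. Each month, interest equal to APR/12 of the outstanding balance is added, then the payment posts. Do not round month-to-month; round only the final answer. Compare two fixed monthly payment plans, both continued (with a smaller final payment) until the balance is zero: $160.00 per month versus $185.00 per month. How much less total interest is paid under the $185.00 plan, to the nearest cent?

Monthly rate r = 19.9%/12 = 1.65833% = 0.0165833.
At $160.00/mo: n = ⌈−ln(1 − rB₀/P)/ln(1+r)⌉ = 73 payments (last $96.38); total interest = total paid − $6,725.00 = $4,891.38.
At $185.00/mo: 57 payments (last $26.41); total interest $3,661.41.
Interest saved = $4,891.38 − $3,661.41 = $1,229.97.

$1,229.97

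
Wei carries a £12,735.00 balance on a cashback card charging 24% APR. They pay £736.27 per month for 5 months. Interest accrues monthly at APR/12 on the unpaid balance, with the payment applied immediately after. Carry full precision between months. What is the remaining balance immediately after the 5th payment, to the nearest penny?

Monthly rate r = 24%/12 = 2% = 0.02.
Each month: B ← B·(1+r) − £736.27.
Month 1: interest £254.70; balance after payment £12,253.43.
Month 2: interest £245.07; balance after payment £11,762.23.
Month 3: interest £235.24; balance after payment £11,261.20.
Month 4: interest £225.22; balance after payment £10,750.16.
Month 5: interest £215.00; balance after payment £10,228.89.

£10,228.89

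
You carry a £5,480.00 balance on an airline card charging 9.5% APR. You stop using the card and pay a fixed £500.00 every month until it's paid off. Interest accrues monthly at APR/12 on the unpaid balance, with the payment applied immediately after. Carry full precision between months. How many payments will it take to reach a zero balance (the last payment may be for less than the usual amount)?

12 payments

Monthly rate r = 9.5%/12 = 0.791667% = 0.00791667.
Recurrence: B ← B·(1+r) − £500.00.
Month 1: interest £43.38; balance after payment £5,023.38.
Month 2: interest £39.77; balance after payment £4,563.15.
Closed form: n = −ln(1 − rB₀/P)/ln(1+r) = −ln(0.91323)/ln(1.00792) ≈ 11.510, so the balance reaches zero during payment 12.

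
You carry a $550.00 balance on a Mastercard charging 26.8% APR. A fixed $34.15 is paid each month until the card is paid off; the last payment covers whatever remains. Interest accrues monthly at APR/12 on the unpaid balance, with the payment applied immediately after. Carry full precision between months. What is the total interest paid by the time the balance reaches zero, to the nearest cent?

$139.31

Monthly rate r = 26.8%/12 = 2.23333% = 0.0223333.
Payoff takes n = ⌈−ln(1 − rB₀/P)/ln(1+r)⌉ = ⌈20.183⌉ = 21 payments; the last is $6.31.
Total paid = 20·$34.15 + $6.31 = $689.31.
Total interest = total paid − principal = $689.31 − $550.00 = $139.31.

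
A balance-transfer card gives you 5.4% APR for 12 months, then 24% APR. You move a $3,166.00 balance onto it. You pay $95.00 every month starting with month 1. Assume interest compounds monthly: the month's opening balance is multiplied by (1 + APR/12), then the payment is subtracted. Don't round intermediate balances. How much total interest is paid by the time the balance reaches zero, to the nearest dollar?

Promo months 1–12 at r₀ = 5.4%/12 = 0.0045; months 13+ at r₁ = 24%/12 = 0.02.
After month 12: iterate B ← B·(1+r₀) − $95.00 for 12 months → $2,172.62.
Then at r₁ with $95.00/mo: n₂ = −ln(1 − r₁·B/P)/ln(1+r₁) ≈ 30.87 → 31 more payments.
Total paid = 42·$95.00 + $83.06 = $4,073.06; interest = $4,073.06 − $3,166.00 = $907.06.

$907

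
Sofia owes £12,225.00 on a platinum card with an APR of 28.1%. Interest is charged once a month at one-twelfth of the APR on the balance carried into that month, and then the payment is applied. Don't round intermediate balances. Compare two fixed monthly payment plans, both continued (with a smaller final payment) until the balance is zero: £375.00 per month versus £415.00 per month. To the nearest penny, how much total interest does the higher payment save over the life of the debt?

Monthly rate r = 28.1%/12 = 2.34167% = 0.0234167.
At £375.00/mo: n = ⌈−ln(1 − rB₀/P)/ln(1+r)⌉ = 63 payments (last £101.60); total interest = total paid − £12,225.00 = £11,126.60.
At £415.00/mo: 51 payments (last £238.14); total interest £8,763.14.
Interest saved = £11,126.60 − £8,763.14 = £2,363.46.

£2,363.46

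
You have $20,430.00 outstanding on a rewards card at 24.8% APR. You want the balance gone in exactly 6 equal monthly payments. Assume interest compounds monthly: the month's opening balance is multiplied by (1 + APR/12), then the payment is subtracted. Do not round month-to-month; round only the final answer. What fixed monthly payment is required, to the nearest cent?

$3,655.49

Monthly rate r = 24.8%/12 = 2.06667% = 0.0206667.
Level-payment amortization: P = B₀·r / (1 − (1+r)^(−n)) = 20430.00·0.0206667 / (1 − 1.02067^(−6)).
Denominator 1 − (1+r)^(−6) = 0.115502906.
P = 422.22 / 0.115502906 ≈ 3655.49.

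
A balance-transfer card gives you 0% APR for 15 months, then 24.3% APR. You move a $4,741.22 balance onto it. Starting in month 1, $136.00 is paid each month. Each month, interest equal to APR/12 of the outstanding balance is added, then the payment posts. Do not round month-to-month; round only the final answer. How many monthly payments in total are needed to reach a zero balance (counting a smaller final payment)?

41 months

Promo months 1–15 at r₀ = 0%/12 = 0; months 16+ at r₁ = 24.3%/12 = 0.02025.
After month 15 (no interest yet): B = $4,741.22 − 15·$136.00 = $2,701.22.
Then at r₁ with $136.00/mo: n₂ = −ln(1 − r₁·B/P)/ln(1+r₁) ≈ 25.66 → 26 more payments.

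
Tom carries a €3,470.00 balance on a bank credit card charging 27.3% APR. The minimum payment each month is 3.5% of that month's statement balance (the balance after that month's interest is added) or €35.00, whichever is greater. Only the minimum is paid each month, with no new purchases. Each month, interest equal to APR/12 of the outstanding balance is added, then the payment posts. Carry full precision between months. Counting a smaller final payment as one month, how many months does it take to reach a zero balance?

142 months

Monthly rate r = 27.3%/12 = 2.275% = 0.02275.
While 3.5% of the post-interest balance exceeds €35.00, each month B ← (B·(1+r))·(1 − 0.035), i.e. B shrinks by the factor (1+r)·0.965 = 0.98695.
This holds for months 1–97. Entering month 98 the balance is €970.78; 3.5% of the post-interest balance is now below €35.00, so the flat €35.00 minimum applies from here.
From month 98 a fixed €35.00 at rate r clears €970.78 in 45 more payments. Total: 97 + 45 = 142 months.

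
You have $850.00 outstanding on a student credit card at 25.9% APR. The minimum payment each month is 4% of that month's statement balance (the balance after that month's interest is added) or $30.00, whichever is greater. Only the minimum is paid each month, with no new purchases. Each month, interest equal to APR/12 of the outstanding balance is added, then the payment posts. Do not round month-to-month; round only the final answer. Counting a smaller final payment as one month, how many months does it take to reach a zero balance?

Monthly rate r = 25.9%/12 = 2.15833% = 0.0215833.
While 4% of the post-interest balance exceeds $30.00, each month B ← (B·(1+r))·(1 − 0.04), i.e. B shrinks by the factor (1+r)·0.96 = 0.98072.
This holds for months 1–8. Entering month 9 the balance is $727.41; 4% of the post-interest balance is now below $30.00, so the flat $30.00 minimum applies from here.
From month 9 a fixed $30.00 at rate r clears $727.41 in 35 more payments. Total: 8 + 35 = 43 months.

43 months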